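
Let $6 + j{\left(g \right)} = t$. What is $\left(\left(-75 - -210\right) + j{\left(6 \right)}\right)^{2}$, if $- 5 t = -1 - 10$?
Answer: $\frac{430336}{25} \approx 17213.0$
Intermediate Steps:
$t = \frac{11}{5}$ ($t = - \frac{-1 - 10}{5} = \left(- \frac{1}{5}\right) \left(-11\right) = \frac{11}{5} \approx 2.2$)
$j{\left(g \right)} = - \frac{19}{5}$ ($j{\left(g \right)} = -6 + \frac{11}{5} = - \frac{19}{5}$)
$\left(\left(-75 - -210\right) + j{\left(6 \right)}\right)^{2} = \left(\left(-75 - -210\right) - \frac{19}{5}\right)^{2} = \left(\left(-75 + 210\right) - \frac{19}{5}\right)^{2} = \left(135 - \frac{19}{5}\right)^{2} = \left(\frac{656}{5}\right)^{2} = \frac{430336}{25}$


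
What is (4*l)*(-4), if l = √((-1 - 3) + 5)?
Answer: -16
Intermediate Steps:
l = 1 (l = √(-4 + 5) = √1 = 1)
(4*l)*(-4) = (4*1)*(-4) = 4*(-4) = -16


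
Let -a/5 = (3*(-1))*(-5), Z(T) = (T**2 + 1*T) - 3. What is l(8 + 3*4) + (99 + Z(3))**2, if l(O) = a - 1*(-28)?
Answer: 11617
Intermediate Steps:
Z(T) = -3 + T + T**2 (Z(T) = (T**2 + T) - 3 = (T + T**2) - 3 = -3 + T + T**2)
a = -75 (a = -5*3*(-1)*(-5) = -(-15)*(-5) = -5*15 = -75)
l(O) = -47 (l(O) = -75 - 1*(-28) = -75 + 28 = -47)
l(8 + 3*4) + (99 + Z(3))**2 = -47 + (99 + (-3 + 3 + 3**2))**2 = -47 + (99 + (-3 + 3 + 9))**2 = -47 + (99 + 9)**2 = -47 + 108**2 = -47 + 11664 = 11617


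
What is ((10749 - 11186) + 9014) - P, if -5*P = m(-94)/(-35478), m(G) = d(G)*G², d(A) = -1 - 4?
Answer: 152151821/17739 ≈ 8577.3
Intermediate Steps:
d(A) = -5
m(G) = -5*G²
P = -4418/17739 (P = -(-5*(-94)²)/(5*(-35478)) = -(-5*8836)*(-1)/(5*35478) = -(-8836)*(-1)/35478 = -⅕*22090/17739 = -4418/17739 ≈ -0.24906)
((10749 - 11186) + 9014) - P = ((10749 - 11186) + 9014) - 1*(-4418/17739) = (-437 + 9014) + 4418/17739 = 8577 + 4418/17739 = 152151821/17739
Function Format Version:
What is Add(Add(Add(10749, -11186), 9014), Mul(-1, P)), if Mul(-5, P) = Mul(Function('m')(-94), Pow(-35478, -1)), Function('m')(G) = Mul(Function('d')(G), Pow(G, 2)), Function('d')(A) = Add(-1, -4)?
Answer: Rational(152151821, 17739) ≈ 8577.3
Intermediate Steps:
Function('d')(A) = -5
Function('m')(G) = Mul(-5, Pow(G, 2))
P = Rational(-4418, 17739) (P = Mul(Rational(-1, 5), Mul(Mul(-5, Pow(-94, 2)), Pow(-35478, -1))) = Mul(Rational(-1, 5), Mul(Mul(-5, 8836), Rational(-1, 35478))) = Mul(Rational(-1, 5), Mul(-44180, Rational(-1, 35478))) = Mul(Rational(-1, 5), Rational(22090, 17739)) = Rational(-4418, 17739) ≈ -0.24906)
Add(Add(Add(10749, -11186), 9014), Mul(-1, P)) = Add(Add(Add(10749, -11186), 9014), Mul(-1, Rational(-4418, 17739))) = Add(Add(-437, 9014), Rational(4418, 17739)) = Add(8577, Rational(4418, 17739)) = Rational(152151821, 17739)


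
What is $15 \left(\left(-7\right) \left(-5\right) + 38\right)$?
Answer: $1095$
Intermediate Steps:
$15 \left(\left(-7\right) \left(-5\right) + 38\right) = 15 \left(35 + 38\right) = 15 \cdot 73 = 1095$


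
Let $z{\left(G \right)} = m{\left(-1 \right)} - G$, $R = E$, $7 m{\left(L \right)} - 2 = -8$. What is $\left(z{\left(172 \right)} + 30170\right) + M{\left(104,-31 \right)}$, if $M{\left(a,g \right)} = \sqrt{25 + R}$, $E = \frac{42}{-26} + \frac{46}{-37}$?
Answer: $\frac{209980}{7} + \frac{5 \sqrt{204906}}{481} \approx 30002.0$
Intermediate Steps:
$m{\left(L \right)} = - \frac{6}{7}$ ($m{\left(L \right)} = \frac{2}{7} + \frac{1}{7} \left(-8\right) = \frac{2}{7} - \frac{8}{7} = - \frac{6}{7}$)
$E = - \frac{1375}{481}$ ($E = 42 \left(- \frac{1}{26}\right) + 46 \left(- \frac{1}{37}\right) = - \frac{21}{13} - \frac{46}{37} = - \frac{1375}{481} \approx -2.8586$)
$R = - \frac{1375}{481} \approx -2.8586$
$z{\left(G \right)} = - \frac{6}{7} - G$
$M{\left(a,g \right)} = \frac{5 \sqrt{204906}}{481}$ ($M{\left(a,g \right)} = \sqrt{25 - \frac{1375}{481}} = \sqrt{\frac{10650}{481}} = \frac{5 \sqrt{204906}}{481}$)
$\left(z{\left(172 \right)} + 30170\right) + M{\left(104,-31 \right)} = \left(\left(- \frac{6}{7} - 172\right) + 30170\right) + \frac{5 \sqrt{204906}}{481} = \left(- \frac{1210}{7} + 30170\right) + \frac{5 \sqrt{204906}}{481} = \frac{209980}{7} + \frac{5 \sqrt{204906}}{481}$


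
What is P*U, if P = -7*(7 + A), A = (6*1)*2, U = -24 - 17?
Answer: 5453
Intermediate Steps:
U = -41
A = 12 (A = 6*2 = 12)
P = -133 (P = -7*(7 + 12) = -7*19 = -133)
P*U = -133*(-41) = 5453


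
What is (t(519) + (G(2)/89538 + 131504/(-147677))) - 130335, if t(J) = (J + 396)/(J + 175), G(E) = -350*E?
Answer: -598011287933371519/4588278019422 ≈ -1.3033e+5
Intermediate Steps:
t(J) = (396 + J)/(175 + J)
(t(519) + (G(2)/89538 + 131504/(-147677))) - 130335 = ((396 + 519)/(175 + 519) + (-350*2/89538 + 131504/(-147677))) - 130335 = (915/694 + (-700*1/89538 + 131504*(-1/147677))) - 130335 = ((1/694)*915 + (-350/44769 - 131504/147677)) - 130335 = (915/694 - 5938989526/6611351613) - 130335 = 1927727994851/4588278019422 - 130335 = -598011287933371519/4588278019422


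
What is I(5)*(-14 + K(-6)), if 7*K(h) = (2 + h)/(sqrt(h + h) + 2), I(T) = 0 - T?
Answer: 985/14 - 5*I*sqrt(3)/14 ≈ 70.357 - 0.61859*I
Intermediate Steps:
I(T) = -T
K(h) = (2 + h)/(7*(2 + sqrt(2)*sqrt(h))) (K(h) = ((2 + h)/(sqrt(h + h) + 2))/7 = ((2 + h)/(sqrt(2*h) + 2))/7 = ((2 + h)/(sqrt(2)*sqrt(h) + 2))/7 = ((2 + h)/(2 + sqrt(2)*sqrt(h)))/7 = (2 + h)/(7*(2 + sqrt(2)*sqrt(h))))
I(5)*(-14 + K(-6)) = (-1*5)*(-14 + (2 - 6)/(7*(2 + sqrt(2)*sqrt(-6)))) = -5*(-14 + (1/7)*(-4)/(2 + sqrt(2)*(I*sqrt(6)))) = -5*(-14 + (1/7)*(-4)/(2 + 2*I*sqrt(3))) = -5*(-14 - 4/(7*(2 + 2*I*sqrt(3)))) = 70 + 20/(7*(2 + 2*I*sqrt(3)))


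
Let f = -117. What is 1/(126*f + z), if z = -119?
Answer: -1/14861 ≈ -6.7290e-5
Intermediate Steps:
1/(126*f + z) = 1/(126*(-117) - 119) = 1/(-14742 - 119) = 1/(-14861) = -1/14861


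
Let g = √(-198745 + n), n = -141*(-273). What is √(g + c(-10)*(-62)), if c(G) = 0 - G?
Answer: √(-620 + 2*I*√40063) ≈ 7.6813 + 26.058*I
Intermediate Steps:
c(G) = -G
n = 38493
g = 2*I*√40063 (g = √(-198745 + 38493) = √(-160252) = 2*I*√40063 ≈ 400.31*I)
√(g + c(-10)*(-62)) = √(2*I*√40063 - 1*(-10)*(-62)) = √(2*I*√40063 + 10*(-62)) = √(2*I*√40063 - 620) = √(-620 + 2*I*√40063)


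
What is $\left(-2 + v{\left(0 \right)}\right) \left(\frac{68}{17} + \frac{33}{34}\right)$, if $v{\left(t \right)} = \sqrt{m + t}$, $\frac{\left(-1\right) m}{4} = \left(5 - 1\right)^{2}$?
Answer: $- \frac{169}{17} + \frac{676 i}{17} \approx -9.9412 + 39.765 i$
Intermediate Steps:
$m = -64$ ($m = - 4 \left(5 - 1\right)^{2} = - 4 \cdot 4^{2} = \left(-4\right) 16 = -64$)
$v{\left(t \right)} = \sqrt{-64 + t}$
$\left(-2 + v{\left(0 \right)}\right) \left(\frac{68}{17} + \frac{33}{34}\right) = \left(-2 + \sqrt{-64 + 0}\right) \left(\frac{68}{17} + \frac{33}{34}\right) = \left(-2 + \sqrt{-64}\right) \left(68 \cdot \frac{1}{17} + 33 \cdot \frac{1}{34}\right) = \left(-2 + 8 i\right) \left(4 + \frac{33}{34}\right) = \left(-2 + 8 i\right) \frac{169}{34} = - \frac{169}{17} + \frac{676 i}{17}$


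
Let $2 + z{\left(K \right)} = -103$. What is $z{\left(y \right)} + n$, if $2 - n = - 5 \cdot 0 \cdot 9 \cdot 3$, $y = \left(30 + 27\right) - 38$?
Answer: $-103$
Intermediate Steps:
$y = 19$ ($y = 57 - 38 = 19$)
$z{\left(K \right)} = -105$ ($z{\left(K \right)} = -2 - 103 = -105$)
$n = 2$ ($n = 2 - - 5 \cdot 0 \cdot 9 \cdot 3 = 2 - - 5 \cdot 0 \cdot 3 = 2 - \left(-5\right) 0 = 2 - 0 = 2 + 0 = 2$)
$z{\left(y \right)} + n = -105 + 2 = -103$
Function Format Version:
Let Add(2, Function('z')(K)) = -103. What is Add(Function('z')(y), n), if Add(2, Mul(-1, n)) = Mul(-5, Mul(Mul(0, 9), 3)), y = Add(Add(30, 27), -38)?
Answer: -103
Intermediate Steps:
y = 19 (y = Add(57, -38) = 19)
Function('z')(K) = -105 (Function('z')(K) = Add(-2, -103) = -105)
n = 2 (n = Add(2, Mul(-1, Mul(-5, Mul(Mul(0, 9), 3)))) = Add(2, Mul(-1, Mul(-5, Mul(0, 3)))) = Add(2, Mul(-1, Mul(-5, 0))) = Add(2, Mul(-1, 0)) = Add(2, 0) = 2)
Add(Function('z')(y), n) = Add(-105, 2) = -103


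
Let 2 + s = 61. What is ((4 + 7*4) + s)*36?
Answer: 3276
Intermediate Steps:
s = 59 (s = -2 + 61 = 59)
((4 + 7*4) + s)*36 = ((4 + 7*4) + 59)*36 = ((4 + 28) + 59)*36 = (32 + 59)*36 = 91*36 = 3276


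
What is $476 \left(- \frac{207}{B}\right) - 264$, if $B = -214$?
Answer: $\frac{21018}{107} \approx 196.43$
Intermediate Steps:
$476 \left(- \frac{207}{B}\right) - 264 = 476 \left(- \frac{207}{-214}\right) - 264 = 476 \left(\left(-207\right) \left(- \frac{1}{214}\right)\right) - 264 = 476 \cdot \frac{207}{214} - 264 = \frac{49266}{107} - 264 = \frac{21018}{107}$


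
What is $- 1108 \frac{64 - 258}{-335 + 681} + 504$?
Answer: $\frac{194668}{173} \approx 1125.2$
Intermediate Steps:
$- 1108 \frac{64 - 258}{-335 + 681} + 504 = - 1108 \left(- \frac{194}{346}\right) + 504 = - 1108 \left(\left(-194\right) \frac{1}{346}\right) + 504 = \left(-1108\right) \left(- \frac{97}{173}\right) + 504 = \frac{107476}{173} + 504 = \frac{194668}{173}$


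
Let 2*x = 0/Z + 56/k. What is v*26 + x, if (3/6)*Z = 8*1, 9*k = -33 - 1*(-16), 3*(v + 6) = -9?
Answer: -4230/17 ≈ -248.82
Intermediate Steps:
v = -9 (v = -6 + (⅓)*(-9) = -6 - 3 = -9)
k = -17/9 (k = (-33 - 1*(-16))/9 = (-33 + 16)/9 = (⅑)*(-17) = -17/9 ≈ -1.8889)
Z = 16 (Z = 2*(8*1) = 2*8 = 16)
x = -252/17 (x = (0/16 + 56/(-17/9))/2 = (0*(1/16) + 56*(-9/17))/2 = (0 - 504/17)/2 = (½)*(-504/17) = -252/17 ≈ -14.824)
v*26 + x = -9*26 - 252/17 = -234 - 252/17 = -4230/17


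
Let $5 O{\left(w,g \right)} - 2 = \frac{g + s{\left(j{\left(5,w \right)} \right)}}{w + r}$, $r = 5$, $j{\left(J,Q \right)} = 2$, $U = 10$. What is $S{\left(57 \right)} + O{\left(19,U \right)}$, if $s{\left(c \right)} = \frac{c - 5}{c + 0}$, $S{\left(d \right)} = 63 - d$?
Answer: $\frac{1553}{240} \approx 6.4708$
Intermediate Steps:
$s{\left(c \right)} = \frac{-5 + c}{c}$
$O{\left(w,g \right)} = \frac{2}{5} + \frac{- \frac{3}{2} + g}{5 \left(5 + w\right)}$ ($O{\left(w,g \right)} = \frac{2}{5} + \frac{\left(g + \frac{-5 + 2}{2}\right) \frac{1}{w + 5}}{5} = \frac{2}{5} + \frac{\left(g + \frac{1}{2} \left(-3\right)\right) \frac{1}{5 + w}}{5} = \frac{2}{5} + \frac{\left(g - \frac{3}{2}\right) \frac{1}{5 + w}}{5} = \frac{2}{5} + \frac{\left(- \frac{3}{2} + g\right) \frac{1}{5 + w}}{5} = \frac{2}{5} + \frac{\frac{1}{5 + w} \left(- \frac{3}{2} + g\right)}{5} = \frac{2}{5} + \frac{- \frac{3}{2} + g}{5 \left(5 + w\right)}$)
$S{\left(57 \right)} + O{\left(19,U \right)} = \left(63 - 57\right) + \frac{17 + 2 \cdot 10 + 4 \cdot 19}{10 \left(5 + 19\right)} = \left(63 - 57\right) + \frac{17 + 20 + 76}{10 \cdot 24} = 6 + \frac{1}{10} \cdot \frac{1}{24} \cdot 113 = 6 + \frac{113}{240} = \frac{1553}{240}$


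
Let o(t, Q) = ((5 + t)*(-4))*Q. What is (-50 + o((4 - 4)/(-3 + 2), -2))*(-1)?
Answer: 10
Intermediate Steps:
o(t, Q) = Q*(-20 - 4*t) (o(t, Q) = (-20 - 4*t)*Q = Q*(-20 - 4*t))
(-50 + o((4 - 4)/(-3 + 2), -2))*(-1) = (-50 - 4*(-2)*(5 + (4 - 4)/(-3 + 2)))*(-1) = (-50 - 4*(-2)*(5 + 0/(-1)))*(-1) = (-50 - 4*(-2)*(5 + 0*(-1)))*(-1) = (-50 - 4*(-2)*(5 + 0))*(-1) = (-50 - 4*(-2)*5)*(-1) = (-50 + 40)*(-1) = -10*(-1) = 10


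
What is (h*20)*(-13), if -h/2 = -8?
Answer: -4160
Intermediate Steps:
h = 16 (h = -2*(-8) = 16)
(h*20)*(-13) = (16*20)*(-13) = 320*(-13) = -4160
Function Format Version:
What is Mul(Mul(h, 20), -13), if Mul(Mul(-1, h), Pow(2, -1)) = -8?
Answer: -4160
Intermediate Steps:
h = 16 (h = Mul(-2, -8) = 16)
Mul(Mul(h, 20), -13) = Mul(Mul(16, 20), -13) = Mul(320, -13) = -4160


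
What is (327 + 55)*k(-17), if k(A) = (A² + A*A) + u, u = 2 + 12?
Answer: 226144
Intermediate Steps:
u = 14
k(A) = 14 + 2*A² (k(A) = (A² + A*A) + 14 = (A² + A²) + 14 = 2*A² + 14 = 14 + 2*A²)
(327 + 55)*k(-17) = (327 + 55)*(14 + 2*(-17)²) = 382*(14 + 2*289) = 382*(14 + 578) = 382*592 = 226144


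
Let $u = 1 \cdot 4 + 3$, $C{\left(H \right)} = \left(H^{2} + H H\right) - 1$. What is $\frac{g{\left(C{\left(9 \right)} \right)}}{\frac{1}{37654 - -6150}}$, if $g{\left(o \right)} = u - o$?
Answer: $-6745816$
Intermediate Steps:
$C{\left(H \right)} = -1 + 2 H^{2}$ ($C{\left(H \right)} = \left(H^{2} + H^{2}\right) - 1 = 2 H^{2} - 1 = -1 + 2 H^{2}$)
$u = 7$ ($u = 4 + 3 = 7$)
$g{\left(o \right)} = 7 - o$
$\frac{g{\left(C{\left(9 \right)} \right)}}{\frac{1}{37654 - -6150}} = \frac{7 - \left(-1 + 2 \cdot 9^{2}\right)}{\frac{1}{37654 - -6150}} = \frac{7 - \left(-1 + 2 \cdot 81\right)}{\frac{1}{37654 + \left(-10541 + 16691\right)}} = \frac{7 - \left(-1 + 162\right)}{\frac{1}{37654 + 6150}} = \frac{7 - 161}{\frac{1}{43804}} = \left(7 - 161\right) \frac{1}{\frac{1}{43804}} = \left(-154\right) 43804 = -6745816$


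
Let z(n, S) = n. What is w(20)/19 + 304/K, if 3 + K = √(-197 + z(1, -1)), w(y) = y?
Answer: -13228/3895 - 4256*I/205 ≈ -3.3961 - 20.761*I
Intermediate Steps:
K = -3 + 14*I (K = -3 + √(-197 + 1) = -3 + √(-196) = -3 + 14*I ≈ -3.0 + 14.0*I)
w(20)/19 + 304/K = 20/19 + 304/(-3 + 14*I) = 20*(1/19) + 304*((-3 - 14*I)/205) = 20/19 + 304*(-3 - 14*I)/205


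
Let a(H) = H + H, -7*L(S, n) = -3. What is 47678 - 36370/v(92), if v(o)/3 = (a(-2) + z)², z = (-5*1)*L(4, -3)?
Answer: 262687736/5547 ≈ 47357.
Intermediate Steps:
L(S, n) = 3/7 (L(S, n) = -⅐*(-3) = 3/7)
a(H) = 2*H
z = -15/7 (z = -5*1*(3/7) = -5*3/7 = -15/7 ≈ -2.1429)
v(o) = 5547/49 (v(o) = 3*(2*(-2) - 15/7)² = 3*(-4 - 15/7)² = 3*(-43/7)² = 3*(1849/49) = 5547/49)
47678 - 36370/v(92) = 47678 - 36370/5547/49 = 47678 - 36370*49/5547 = 47678 - 1782130/5547 = 262687736/5547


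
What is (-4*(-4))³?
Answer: 4096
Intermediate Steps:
(-4*(-4))³ = 16³ = 4096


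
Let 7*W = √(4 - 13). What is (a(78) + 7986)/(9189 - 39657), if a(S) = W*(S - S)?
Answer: -1331/5078 ≈ -0.26211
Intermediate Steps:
W = 3*I/7 (W = √(4 - 13)/7 = √(-9)/7 = (3*I)/7 = 3*I/7 ≈ 0.42857*I)
a(S) = 0 (a(S) = (3*I/7)*(S - S) = (3*I/7)*0 = 0)
(a(78) + 7986)/(9189 - 39657) = (0 + 7986)/(9189 - 39657) = 7986/(-30468) = 7986*(-1/30468) = -1331/5078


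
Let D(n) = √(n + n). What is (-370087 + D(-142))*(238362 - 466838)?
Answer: 84555997412 - 456952*I*√71 ≈ 8.4556e+10 - 3.8503e+6*I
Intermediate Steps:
D(n) = √2*√n (D(n) = √(2*n) = √2*√n)
(-370087 + D(-142))*(238362 - 466838) = (-370087 + √2*√(-142))*(238362 - 466838) = (-370087 + √2*(I*√142))*(-228476) = (-370087 + 2*I*√71)*(-228476) = 84555997412 - 456952*I*√71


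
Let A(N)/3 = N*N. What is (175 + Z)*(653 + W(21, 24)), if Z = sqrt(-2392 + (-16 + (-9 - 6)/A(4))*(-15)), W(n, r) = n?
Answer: 117950 + 337*I*sqrt(34357)/2 ≈ 1.1795e+5 + 31233.0*I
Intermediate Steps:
A(N) = 3*N**2 (A(N) = 3*(N*N) = 3*N**2)
Z = I*sqrt(34357)/4 (Z = sqrt(-2392 + (-16 + (-9 - 6)/((3*4**2)))*(-15)) = sqrt(-2392 + (-16 - 15/(3*16))*(-15)) = sqrt(-2392 + (-16 - 15/48)*(-15)) = sqrt(-2392 + (-16 - 15*1/48)*(-15)) = sqrt(-2392 + (-16 - 5/16)*(-15)) = sqrt(-2392 - 261/16*(-15)) = sqrt(-2392 + 3915/16) = sqrt(-34357/16) = I*sqrt(34357)/4 ≈ 46.339*I)
(175 + Z)*(653 + W(21, 24)) = (175 + I*sqrt(34357)/4)*(653 + 21) = (175 + I*sqrt(34357)/4)*674 = 117950 + 337*I*sqrt(34357)/2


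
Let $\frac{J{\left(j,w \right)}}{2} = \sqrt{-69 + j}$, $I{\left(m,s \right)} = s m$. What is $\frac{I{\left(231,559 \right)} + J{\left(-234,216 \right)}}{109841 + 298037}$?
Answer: $\frac{129129}{407878} + \frac{i \sqrt{303}}{203939} \approx 0.31659 + 8.5353 \cdot 10^{-5} i$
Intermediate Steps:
$I{\left(m,s \right)} = m s$
$J{\left(j,w \right)} = 2 \sqrt{-69 + j}$
$\frac{I{\left(231,559 \right)} + J{\left(-234,216 \right)}}{109841 + 298037} = \frac{231 \cdot 559 + 2 \sqrt{-69 - 234}}{109841 + 298037} = \frac{129129 + 2 \sqrt{-303}}{407878} = \left(129129 + 2 i \sqrt{303}\right) \frac{1}{407878} = \frac{129129}{407878} + \frac{i \sqrt{303}}{203939}$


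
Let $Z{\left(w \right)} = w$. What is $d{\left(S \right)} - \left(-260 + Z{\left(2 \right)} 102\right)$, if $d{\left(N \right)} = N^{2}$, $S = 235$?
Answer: $55281$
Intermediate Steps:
$d{\left(S \right)} - \left(-260 + Z{\left(2 \right)} 102\right) = 235^{2} - \left(-260 + 2 \cdot 102\right) = 55225 - \left(-260 + 204\right) = 55225 - -56 = 55225 + 56 = 55281$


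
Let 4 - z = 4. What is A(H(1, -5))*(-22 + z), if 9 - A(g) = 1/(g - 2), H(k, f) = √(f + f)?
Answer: -1408/7 - 11*I*√10/7 ≈ -201.14 - 4.9693*I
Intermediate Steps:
H(k, f) = √2*√f (H(k, f) = √(2*f) = √2*√f)
A(g) = 9 - 1/(-2 + g) (A(g) = 9 - 1/(g - 2) = 9 - 1/(-2 + g))
z = 0 (z = 4 - 1*4 = 4 - 4 = 0)
A(H(1, -5))*(-22 + z) = ((-19 + 9*(√2*√(-5)))/(-2 + √2*√(-5)))*(-22 + 0) = ((-19 + 9*(√2*(I*√5)))/(-2 + √2*(I*√5)))*(-22) = ((-19 + 9*(I*√10))/(-2 + I*√10))*(-22) = ((-19 + 9*I*√10)/(-2 + I*√10))*(-22) = -22*(-19 + 9*I*√10)/(-2 + I*√10)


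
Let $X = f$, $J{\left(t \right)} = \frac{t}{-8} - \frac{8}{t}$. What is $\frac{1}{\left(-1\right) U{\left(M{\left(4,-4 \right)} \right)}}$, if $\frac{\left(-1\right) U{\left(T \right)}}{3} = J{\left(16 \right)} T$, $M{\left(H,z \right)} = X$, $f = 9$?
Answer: $- \frac{2}{135} \approx -0.014815$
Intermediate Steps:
$J{\left(t \right)} = - \frac{8}{t} - \frac{t}{8}$ ($J{\left(t \right)} = t \left(- \frac{1}{8}\right) - \frac{8}{t} = - \frac{t}{8} - \frac{8}{t} = - \frac{8}{t} - \frac{t}{8}$)
$X = 9$
$M{\left(H,z \right)} = 9$
$U{\left(T \right)} = \frac{15 T}{2}$ ($U{\left(T \right)} = - 3 \left(- \frac{8}{16} - 2\right) T = - 3 \left(\left(-8\right) \frac{1}{16} - 2\right) T = - 3 \left(- \frac{1}{2} - 2\right) T = - 3 \left(- \frac{5 T}{2}\right) = \frac{15 T}{2}$)
$\frac{1}{\left(-1\right) U{\left(M{\left(4,-4 \right)} \right)}} = \frac{1}{\left(-1\right) \frac{15}{2} \cdot 9} = \frac{1}{\left(-1\right) \frac{135}{2}} = \frac{1}{- \frac{135}{2}} = - \frac{2}{135}$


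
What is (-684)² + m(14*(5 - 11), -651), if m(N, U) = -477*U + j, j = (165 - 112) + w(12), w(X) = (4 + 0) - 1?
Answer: 778439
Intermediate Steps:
w(X) = 3 (w(X) = 4 - 1 = 3)
j = 56 (j = (165 - 112) + 3 = 53 + 3 = 56)
m(N, U) = 56 - 477*U (m(N, U) = -477*U + 56 = 56 - 477*U)
(-684)² + m(14*(5 - 11), -651) = (-684)² + (56 - 477*(-651)) = 467856 + (56 + 310527) = 467856 + 310583 = 778439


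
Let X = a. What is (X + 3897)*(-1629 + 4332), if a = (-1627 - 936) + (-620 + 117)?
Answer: 2246193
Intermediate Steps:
a = -3066 (a = -2563 - 503 = -3066)
X = -3066
(X + 3897)*(-1629 + 4332) = (-3066 + 3897)*(-1629 + 4332) = 831*2703 = 2246193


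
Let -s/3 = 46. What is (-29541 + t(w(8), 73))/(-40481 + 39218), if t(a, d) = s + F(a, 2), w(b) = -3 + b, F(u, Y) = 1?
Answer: 29678/1263 ≈ 23.498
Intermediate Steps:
s = -138 (s = -3*46 = -138)
t(a, d) = -137 (t(a, d) = -138 + 1 = -137)
(-29541 + t(w(8), 73))/(-40481 + 39218) = (-29541 - 137)/(-40481 + 39218) = -29678/(-1263) = -29678*(-1/1263) = 29678/1263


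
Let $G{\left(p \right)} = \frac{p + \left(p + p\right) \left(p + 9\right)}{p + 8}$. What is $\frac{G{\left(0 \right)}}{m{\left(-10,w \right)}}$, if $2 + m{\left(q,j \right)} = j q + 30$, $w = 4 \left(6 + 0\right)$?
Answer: $0$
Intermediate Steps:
$w = 24$ ($w = 4 \cdot 6 = 24$)
$m{\left(q,j \right)} = 28 + j q$ ($m{\left(q,j \right)} = -2 + \left(j q + 30\right) = -2 + \left(30 + j q\right) = 28 + j q$)
$G{\left(p \right)} = \frac{p + 2 p \left(9 + p\right)}{8 + p}$
$\frac{G{\left(0 \right)}}{m{\left(-10,w \right)}} = \frac{0 \frac{1}{8 + 0} \left(19 + 2 \cdot 0\right)}{28 + 24 \left(-10\right)} = \frac{0 \cdot \frac{1}{8} \left(19 + 0\right)}{28 - 240} = \frac{0 \cdot \frac{1}{8} \cdot 19}{-212} = 0 \left(- \frac{1}{212}\right) = 0$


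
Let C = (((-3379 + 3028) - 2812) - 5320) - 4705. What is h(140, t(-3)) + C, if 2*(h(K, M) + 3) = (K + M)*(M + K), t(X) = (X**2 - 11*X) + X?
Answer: 5659/2 ≈ 2829.5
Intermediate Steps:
t(X) = X**2 - 10*X
h(K, M) = -3 + (K + M)**2/2 (h(K, M) = -3 + ((K + M)*(M + K))/2 = -3 + ((K + M)*(K + M))/2 = -3 + (K + M)**2/2)
C = -13188 (C = ((-351 - 2812) - 5320) - 4705 = (-3163 - 5320) - 4705 = -8483 - 4705 = -13188)
h(140, t(-3)) + C = (-3 + (140 - 3*(-10 - 3))**2/2) - 13188 = (-3 + (140 - 3*(-13))**2/2) - 13188 = (-3 + (140 + 39)**2/2) - 13188 = (-3 + (1/2)*179**2) - 13188 = (-3 + (1/2)*32041) - 13188 = (-3 + 32041/2) - 13188 = 32035/2 - 13188 = 5659/2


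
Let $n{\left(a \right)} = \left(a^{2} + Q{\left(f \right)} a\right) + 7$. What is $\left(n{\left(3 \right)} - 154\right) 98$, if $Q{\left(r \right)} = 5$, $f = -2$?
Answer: $-12054$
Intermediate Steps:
$n{\left(a \right)} = 7 + a^{2} + 5 a$ ($n{\left(a \right)} = \left(a^{2} + 5 a\right) + 7 = 7 + a^{2} + 5 a$)
$\left(n{\left(3 \right)} - 154\right) 98 = \left(\left(7 + 3^{2} + 5 \cdot 3\right) - 154\right) 98 = \left(\left(7 + 9 + 15\right) - 154\right) 98 = \left(31 - 154\right) 98 = \left(-123\right) 98 = -12054$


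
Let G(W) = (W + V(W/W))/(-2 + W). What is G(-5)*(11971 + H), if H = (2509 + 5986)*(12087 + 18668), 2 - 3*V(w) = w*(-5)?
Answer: 2090205568/21 ≈ 9.9534e+7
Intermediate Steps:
V(w) = ⅔ + 5*w/3 (V(w) = ⅔ - w*(-5)/3 = ⅔ - (-5)*w/3 = ⅔ + 5*w/3)
G(W) = (7/3 + W)/(-2 + W) (G(W) = (W + (⅔ + 5*(W/W)/3))/(-2 + W) = (W + (⅔ + (5/3)*1))/(-2 + W) = (W + (⅔ + 5/3))/(-2 + W) = (W + 7/3)/(-2 + W) = (7/3 + W)/(-2 + W))
H = 261263725 (H = 8495*30755 = 261263725)
G(-5)*(11971 + H) = ((7/3 - 5)/(-2 - 5))*(11971 + 261263725) = (-8/3/(-7))*261275696 = -⅐*(-8/3)*261275696 = (8/21)*261275696 = 2090205568/21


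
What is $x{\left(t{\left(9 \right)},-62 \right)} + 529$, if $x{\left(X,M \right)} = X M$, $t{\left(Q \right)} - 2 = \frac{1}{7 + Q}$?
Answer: $\frac{3209}{8} \approx 401.13$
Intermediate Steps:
$t{\left(Q \right)} = 2 + \frac{1}{7 + Q}$
$x{\left(X,M \right)} = M X$
$x{\left(t{\left(9 \right)},-62 \right)} + 529 = - 62 \frac{15 + 2 \cdot 9}{7 + 9} + 529 = - 62 \frac{15 + 18}{16} + 529 = - 62 \cdot \frac{1}{16} \cdot 33 + 529 = \left(-62\right) \frac{33}{16} + 529 = - \frac{1023}{8} + 529 = \frac{3209}{8}$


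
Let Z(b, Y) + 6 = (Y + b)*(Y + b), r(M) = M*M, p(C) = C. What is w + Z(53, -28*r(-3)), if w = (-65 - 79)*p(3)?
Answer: 39163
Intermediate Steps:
r(M) = M**2
w = -432 (w = (-65 - 79)*3 = -144*3 = -432)
Z(b, Y) = -6 + (Y + b)**2 (Z(b, Y) = -6 + (Y + b)*(Y + b) = -6 + (Y + b)**2)
w + Z(53, -28*r(-3)) = -432 + (-6 + (-28*(-3)**2 + 53)**2) = -432 + (-6 + (-28*9 + 53)**2) = -432 + (-6 + (-252 + 53)**2) = -432 + (-6 + (-199)**2) = -432 + (-6 + 39601) = -432 + 39595 = 39163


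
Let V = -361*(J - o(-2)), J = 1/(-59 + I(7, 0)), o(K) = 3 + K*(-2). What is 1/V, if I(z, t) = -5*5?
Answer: 84/212629 ≈ 0.00039505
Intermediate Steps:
I(z, t) = -25
o(K) = 3 - 2*K
J = -1/84 (J = 1/(-59 - 25) = 1/(-84) = -1/84 ≈ -0.011905)
V = 212629/84 (V = -361*(-1/84 - (3 - 2*(-2))) = -361*(-1/84 - (3 + 4)) = -361*(-1/84 - 1*7) = -361*(-1/84 - 7) = -361*(-589/84) = 212629/84 ≈ 2531.3)
1/V = 1/(212629/84) = 84/212629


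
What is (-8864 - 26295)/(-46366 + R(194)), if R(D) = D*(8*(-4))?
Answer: 35159/52574 ≈ 0.66875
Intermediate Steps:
R(D) = -32*D (R(D) = D*(-32) = -32*D)
(-8864 - 26295)/(-46366 + R(194)) = (-8864 - 26295)/(-46366 - 32*194) = -35159/(-46366 - 6208) = -35159/(-52574) = -35159*(-1/52574) = 35159/52574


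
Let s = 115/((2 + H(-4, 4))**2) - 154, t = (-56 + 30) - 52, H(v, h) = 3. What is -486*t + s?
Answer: 188793/5 ≈ 37759.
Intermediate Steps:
t = -78 (t = -26 - 52 = -78)
s = -747/5 (s = 115/((2 + 3)**2) - 154 = 115/(5**2) - 154 = 115/25 - 154 = 115*(1/25) - 154 = 23/5 - 154 = -747/5 ≈ -149.40)
-486*t + s = -486*(-78) - 747/5 = 37908 - 747/5 = 188793/5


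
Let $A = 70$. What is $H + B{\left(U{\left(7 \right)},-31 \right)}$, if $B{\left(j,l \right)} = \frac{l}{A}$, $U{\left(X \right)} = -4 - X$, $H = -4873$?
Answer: $- \frac{341141}{70} \approx -4873.4$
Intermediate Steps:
$B{\left(j,l \right)} = \frac{l}{70}$
$H + B{\left(U{\left(7 \right)},-31 \right)} = -4873 + \frac{1}{70} \left(-31\right) = -4873 - \frac{31}{70} = - \frac{341141}{70}$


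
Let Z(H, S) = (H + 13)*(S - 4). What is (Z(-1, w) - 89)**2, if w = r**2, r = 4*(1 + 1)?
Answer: 398161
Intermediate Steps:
r = 8 (r = 4*2 = 8)
w = 64 (w = 8**2 = 64)
Z(H, S) = (-4 + S)*(13 + H) (Z(H, S) = (13 + H)*(-4 + S) = (-4 + S)*(13 + H))
(Z(-1, w) - 89)**2 = ((-52 - 4*(-1) + 13*64 - 1*64) - 89)**2 = ((-52 + 4 + 832 - 64) - 89)**2 = (720 - 89)**2 = 631**2 = 398161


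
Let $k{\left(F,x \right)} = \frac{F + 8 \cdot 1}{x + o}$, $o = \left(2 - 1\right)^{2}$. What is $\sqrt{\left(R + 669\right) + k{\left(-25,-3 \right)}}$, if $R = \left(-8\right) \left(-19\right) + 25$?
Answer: $\frac{\sqrt{3418}}{2} \approx 29.232$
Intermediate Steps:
$R = 177$ ($R = 152 + 25 = 177$)
$o = 1$ ($o = 1^{2} = 1$)
$k{\left(F,x \right)} = \frac{8 + F}{1 + x}$ ($k{\left(F,x \right)} = \frac{F + 8 \cdot 1}{x + 1} = \frac{F + 8}{1 + x} = \frac{8 + F}{1 + x}$)
$\sqrt{\left(R + 669\right) + k{\left(-25,-3 \right)}} = \sqrt{\left(177 + 669\right) + \frac{8 - 25}{1 - 3}} = \sqrt{846 + \frac{1}{-2} \left(-17\right)} = \sqrt{846 - - \frac{17}{2}} = \sqrt{846 + \frac{17}{2}} = \sqrt{\frac{1709}{2}} = \frac{\sqrt{3418}}{2}$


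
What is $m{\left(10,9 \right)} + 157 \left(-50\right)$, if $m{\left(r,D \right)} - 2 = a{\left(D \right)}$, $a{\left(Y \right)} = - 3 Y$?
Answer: $-7875$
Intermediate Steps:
$m{\left(r,D \right)} = 2 - 3 D$
$m{\left(10,9 \right)} + 157 \left(-50\right) = \left(2 - 27\right) + 157 \left(-50\right) = \left(2 - 27\right) - 7850 = -25 - 7850 = -7875$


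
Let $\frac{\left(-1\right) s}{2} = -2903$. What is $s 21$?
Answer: $121926$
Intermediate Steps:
$s = 5806$ ($s = \left(-2\right) \left(-2903\right) = 5806$)
$s 21 = 5806 \cdot 21 = 121926$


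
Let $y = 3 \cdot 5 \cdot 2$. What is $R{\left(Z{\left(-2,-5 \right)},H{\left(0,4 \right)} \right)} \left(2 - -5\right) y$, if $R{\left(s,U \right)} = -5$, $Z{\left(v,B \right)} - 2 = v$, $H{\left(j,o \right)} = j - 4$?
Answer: $-1050$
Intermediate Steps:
$H{\left(j,o \right)} = -4 + j$ ($H{\left(j,o \right)} = j - 4 = -4 + j$)
$y = 30$ ($y = 15 \cdot 2 = 30$)
$Z{\left(v,B \right)} = 2 + v$
$R{\left(Z{\left(-2,-5 \right)},H{\left(0,4 \right)} \right)} \left(2 - -5\right) y = - 5 \left(2 - -5\right) 30 = - 5 \left(2 + 5\right) 30 = \left(-5\right) 7 \cdot 30 = \left(-35\right) 30 = -1050$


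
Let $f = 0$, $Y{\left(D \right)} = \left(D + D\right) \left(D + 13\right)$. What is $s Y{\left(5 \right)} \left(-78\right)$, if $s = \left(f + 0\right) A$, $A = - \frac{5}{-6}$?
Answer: $0$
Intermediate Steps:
$Y{\left(D \right)} = 2 D \left(13 + D\right)$
$A = \frac{5}{6}$ ($A = \left(-5\right) \left(- \frac{1}{6}\right) = \frac{5}{6} \approx 0.83333$)
$s = 0$ ($s = \left(0 + 0\right) \frac{5}{6} = 0 \cdot \frac{5}{6} = 0$)
$s Y{\left(5 \right)} \left(-78\right) = 0 \cdot 2 \cdot 5 \left(13 + 5\right) \left(-78\right) = 0 \cdot 2 \cdot 5 \cdot 18 \left(-78\right) = 0 \cdot 180 \left(-78\right) = 0 \left(-78\right) = 0$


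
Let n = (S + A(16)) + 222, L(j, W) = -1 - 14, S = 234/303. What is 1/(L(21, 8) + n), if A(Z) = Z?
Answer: 101/22601 ≈ 0.0044688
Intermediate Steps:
S = 78/101 (S = 234*(1/303) = 78/101 ≈ 0.77228)
L(j, W) = -15
n = 24116/101 (n = (78/101 + 16) + 222 = 1694/101 + 222 = 24116/101 ≈ 238.77)
1/(L(21, 8) + n) = 1/(-15 + 24116/101) = 1/(22601/101) = 101/22601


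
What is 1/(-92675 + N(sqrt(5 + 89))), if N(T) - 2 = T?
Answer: -92673/8588284835 - sqrt(94)/8588284835 ≈ -1.0792e-5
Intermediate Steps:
N(T) = 2 + T
1/(-92675 + N(sqrt(5 + 89))) = 1/(-92675 + (2 + sqrt(5 + 89))) = 1/(-92675 + (2 + sqrt(94))) = 1/(-92673 + sqrt(94))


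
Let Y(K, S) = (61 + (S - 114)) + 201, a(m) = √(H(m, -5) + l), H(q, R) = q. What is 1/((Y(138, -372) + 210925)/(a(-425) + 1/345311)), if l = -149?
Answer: 1/72757373011 + I*√574/210701 ≈ 1.3744e-11 + 0.00011371*I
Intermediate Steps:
a(m) = √(-149 + m) (a(m) = √(m - 149) = √(-149 + m))
Y(K, S) = 148 + S (Y(K, S) = (61 + (-114 + S)) + 201 = (-53 + S) + 201 = 148 + S)
1/((Y(138, -372) + 210925)/(a(-425) + 1/345311)) = 1/(((148 - 372) + 210925)/(√(-149 - 425) + 1/345311)) = 1/((-224 + 210925)/(√(-574) + 1/345311)) = 1/(210701/(I*√574 + 1/345311)) = 1/(210701/(1/345311 + I*√574)) = 1/72757373011 + I*√574/210701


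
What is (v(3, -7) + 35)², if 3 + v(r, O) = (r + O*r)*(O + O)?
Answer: 80656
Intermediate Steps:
v(r, O) = -3 + 2*O*(r + O*r) (v(r, O) = -3 + (r + O*r)*(O + O) = -3 + (r + O*r)*(2*O) = -3 + 2*O*(r + O*r))
(v(3, -7) + 35)² = ((-3 + 2*(-7)*3 + 2*3*(-7)²) + 35)² = ((-3 - 42 + 2*3*49) + 35)² = ((-3 - 42 + 294) + 35)² = (249 + 35)² = 284² = 80656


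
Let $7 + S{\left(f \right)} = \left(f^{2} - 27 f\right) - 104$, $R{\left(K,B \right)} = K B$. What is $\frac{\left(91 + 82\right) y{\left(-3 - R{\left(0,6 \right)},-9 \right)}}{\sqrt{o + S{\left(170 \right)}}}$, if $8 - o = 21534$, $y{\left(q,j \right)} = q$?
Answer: $- \frac{173 \sqrt{33}}{99} \approx -10.038$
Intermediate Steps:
$R{\left(K,B \right)} = B K$
$o = -21526$ ($o = 8 - 21534 = -21526$)
$S{\left(f \right)} = -111 + f^{2} - 27 f$ ($S{\left(f \right)} = -7 - \left(104 - f^{2} + 27 f\right) = -111 + f^{2} - 27 f$)
$\frac{\left(91 + 82\right) y{\left(-3 - R{\left(0,6 \right)},-9 \right)}}{\sqrt{o + S{\left(170 \right)}}} = \frac{\left(91 + 82\right) \left(-3 - 6 \cdot 0\right)}{\sqrt{-21526 - \left(4701 - 28900\right)}} = \frac{173 \left(-3 - 0\right)}{\sqrt{-21526 - -24199}} = \frac{173 \left(-3 + 0\right)}{\sqrt{-21526 + 24199}} = \frac{173 \left(-3\right)}{\sqrt{2673}} = - \frac{519}{9 \sqrt{33}} = - 519 \frac{\sqrt{33}}{297} = - \frac{173 \sqrt{33}}{99}$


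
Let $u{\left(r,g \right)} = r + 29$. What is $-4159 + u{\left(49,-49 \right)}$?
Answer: $-4081$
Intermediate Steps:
$u{\left(r,g \right)} = 29 + r$
$-4159 + u{\left(49,-49 \right)} = -4159 + \left(29 + 49\right) = -4159 + 78 = -4081$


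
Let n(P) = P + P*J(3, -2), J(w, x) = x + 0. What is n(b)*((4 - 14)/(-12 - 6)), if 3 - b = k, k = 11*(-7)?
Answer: -400/9 ≈ -44.444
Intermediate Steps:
k = -77
J(w, x) = x
b = 80 (b = 3 - 1*(-77) = 3 + 77 = 80)
n(P) = -P (n(P) = P + P*(-2) = P - 2*P = -P)
n(b)*((4 - 14)/(-12 - 6)) = (-1*80)*((4 - 14)/(-12 - 6)) = -(-800)/(-18) = -(-800)*(-1)/18 = -80*5/9 = -400/9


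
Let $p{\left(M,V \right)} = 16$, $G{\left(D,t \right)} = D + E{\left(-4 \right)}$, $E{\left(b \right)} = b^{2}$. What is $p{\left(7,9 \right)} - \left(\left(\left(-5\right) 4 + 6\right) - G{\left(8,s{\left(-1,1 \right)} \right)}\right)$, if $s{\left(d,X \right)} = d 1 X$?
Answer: $54$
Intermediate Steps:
$s{\left(d,X \right)} = X d$ ($s{\left(d,X \right)} = d X = X d$)
$G{\left(D,t \right)} = 16 + D$ ($G{\left(D,t \right)} = D + \left(-4\right)^{2} = D + 16 = 16 + D$)
$p{\left(7,9 \right)} - \left(\left(\left(-5\right) 4 + 6\right) - G{\left(8,s{\left(-1,1 \right)} \right)}\right) = 16 - \left(\left(\left(-5\right) 4 + 6\right) - \left(16 + 8\right)\right) = 16 - \left(\left(-20 + 6\right) - 24\right) = 16 - \left(-14 - 24\right) = 16 - -38 = 16 + 38 = 54$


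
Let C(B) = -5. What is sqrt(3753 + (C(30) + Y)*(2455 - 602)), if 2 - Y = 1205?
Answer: I*sqrt(2234671) ≈ 1494.9*I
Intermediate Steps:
Y = -1203 (Y = 2 - 1*1205 = 2 - 1205 = -1203)
sqrt(3753 + (C(30) + Y)*(2455 - 602)) = sqrt(3753 + (-5 - 1203)*(2455 - 602)) = sqrt(3753 - 1208*1853) = sqrt(3753 - 2238424) = sqrt(-2234671) = I*sqrt(2234671)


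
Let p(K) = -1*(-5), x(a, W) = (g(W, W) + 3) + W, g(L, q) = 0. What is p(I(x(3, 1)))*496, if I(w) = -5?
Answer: 2480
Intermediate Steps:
x(a, W) = 3 + W (x(a, W) = (0 + 3) + W = 3 + W)
p(K) = 5
p(I(x(3, 1)))*496 = 5*496 = 2480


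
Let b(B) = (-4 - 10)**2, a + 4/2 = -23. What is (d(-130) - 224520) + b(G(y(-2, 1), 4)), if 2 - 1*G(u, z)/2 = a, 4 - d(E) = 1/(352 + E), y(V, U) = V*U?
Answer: -49799041/222 ≈ -2.2432e+5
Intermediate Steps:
y(V, U) = U*V
a = -25 (a = -2 - 23 = -25)
d(E) = 4 - 1/(352 + E)
G(u, z) = 54 (G(u, z) = 4 - 2*(-25) = 4 + 50 = 54)
b(B) = 196 (b(B) = (-14)**2 = 196)
(d(-130) - 224520) + b(G(y(-2, 1), 4)) = ((1407 + 4*(-130))/(352 - 130) - 224520) + 196 = ((1407 - 520)/222 - 224520) + 196 = ((1/222)*887 - 224520) + 196 = (887/222 - 224520) + 196 = -49842553/222 + 196 = -49799041/222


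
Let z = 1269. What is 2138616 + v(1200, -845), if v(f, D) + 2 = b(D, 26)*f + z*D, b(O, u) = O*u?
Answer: -25297691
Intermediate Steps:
v(f, D) = -2 + 1269*D + 26*D*f (v(f, D) = -2 + ((D*26)*f + 1269*D) = -2 + ((26*D)*f + 1269*D) = -2 + (26*D*f + 1269*D) = -2 + (1269*D + 26*D*f) = -2 + 1269*D + 26*D*f)
2138616 + v(1200, -845) = 2138616 + (-2 + 1269*(-845) + 26*(-845)*1200) = 2138616 + (-2 - 1072305 - 26364000) = 2138616 - 27436307 = -25297691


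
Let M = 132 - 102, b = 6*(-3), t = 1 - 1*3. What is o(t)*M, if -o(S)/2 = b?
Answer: 1080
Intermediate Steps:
t = -2 (t = 1 - 3 = -2)
b = -18
M = 30
o(S) = 36 (o(S) = -2*(-18) = 36)
o(t)*M = 36*30 = 1080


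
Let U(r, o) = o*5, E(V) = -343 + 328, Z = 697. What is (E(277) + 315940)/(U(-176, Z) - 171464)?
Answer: -315925/167979 ≈ -1.8807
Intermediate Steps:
E(V) = -15
U(r, o) = 5*o
(E(277) + 315940)/(U(-176, Z) - 171464) = (-15 + 315940)/(5*697 - 171464) = 315925/(3485 - 171464) = 315925/(-167979) = 315925*(-1/167979) = -315925/167979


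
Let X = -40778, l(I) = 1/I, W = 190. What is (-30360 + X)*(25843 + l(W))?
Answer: -174649872299/95 ≈ -1.8384e+9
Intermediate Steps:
(-30360 + X)*(25843 + l(W)) = (-30360 - 40778)*(25843 + 1/190) = -71138*(25843 + 1/190) = -71138*4910171/190 = -174649872299/95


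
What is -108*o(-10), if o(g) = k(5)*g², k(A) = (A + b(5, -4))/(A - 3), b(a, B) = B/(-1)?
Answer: -48600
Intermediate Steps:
b(a, B) = -B (b(a, B) = B*(-1) = -B)
k(A) = (4 + A)/(-3 + A) (k(A) = (A - 1*(-4))/(A - 3) = (A + 4)/(-3 + A) = (4 + A)/(-3 + A))
o(g) = 9*g²/2 (o(g) = ((4 + 5)/(-3 + 5))*g² = (9/2)*g² = ((½)*9)*g² = 9*g²/2)
-108*o(-10) = -486*(-10)² = -486*100 = -108*450 = -48600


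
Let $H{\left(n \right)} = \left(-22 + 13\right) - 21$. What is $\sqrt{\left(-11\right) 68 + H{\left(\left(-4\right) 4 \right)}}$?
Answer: $i \sqrt{778} \approx 27.893 i$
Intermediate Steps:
$H{\left(n \right)} = -30$ ($H{\left(n \right)} = -9 - 21 = -30$)
$\sqrt{\left(-11\right) 68 + H{\left(\left(-4\right) 4 \right)}} = \sqrt{\left(-11\right) 68 - 30} = \sqrt{-748 - 30} = \sqrt{-778} = i \sqrt{778}$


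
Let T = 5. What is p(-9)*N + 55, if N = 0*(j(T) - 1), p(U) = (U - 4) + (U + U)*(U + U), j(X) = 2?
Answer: 55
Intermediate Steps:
p(U) = -4 + U + 4*U² (p(U) = (-4 + U) + (2*U)*(2*U) = (-4 + U) + 4*U² = -4 + U + 4*U²)
N = 0 (N = 0*(2 - 1) = 0*1 = 0)
p(-9)*N + 55 = (-4 - 9 + 4*(-9)²)*0 + 55 = (-4 - 9 + 4*81)*0 + 55 = (-4 - 9 + 324)*0 + 55 = 311*0 + 55 = 0 + 55 = 55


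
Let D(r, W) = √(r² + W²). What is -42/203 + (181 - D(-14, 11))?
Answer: 5243/29 - √317 ≈ 162.99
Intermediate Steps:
D(r, W) = √(W² + r²)
-42/203 + (181 - D(-14, 11)) = -42/203 + (181 - √(11² + (-14)²)) = -42*1/203 + (181 - √(121 + 196)) = -6/29 + (181 - √317) = 5243/29 - √317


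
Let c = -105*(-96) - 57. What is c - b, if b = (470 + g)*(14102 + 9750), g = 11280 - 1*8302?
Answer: -82231673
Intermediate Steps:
g = 2978 (g = 11280 - 8302 = 2978)
b = 82241696 (b = (470 + 2978)*(14102 + 9750) = 3448*23852 = 82241696)
c = 10023 (c = 10080 - 57 = 10023)
c - b = 10023 - 1*82241696 = 10023 - 82241696 = -82231673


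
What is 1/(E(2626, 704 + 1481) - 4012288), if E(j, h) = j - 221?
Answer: -1/4009883 ≈ -2.4938e-7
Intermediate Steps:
E(j, h) = -221 + j
1/(E(2626, 704 + 1481) - 4012288) = 1/((-221 + 2626) - 4012288) = 1/(2405 - 4012288) = 1/(-4009883) = -1/4009883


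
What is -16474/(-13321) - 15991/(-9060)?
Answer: 362270551/120688260 ≈ 3.0017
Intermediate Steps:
-16474/(-13321) - 15991/(-9060) = -16474*(-1/13321) - 15991*(-1/9060) = 16474/13321 + 15991/9060 = 362270551/120688260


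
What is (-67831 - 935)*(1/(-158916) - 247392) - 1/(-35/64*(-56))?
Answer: 110393085880683097/6489070 ≈ 1.7012e+10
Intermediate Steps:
(-67831 - 935)*(1/(-158916) - 247392) - 1/(-35/64*(-56)) = -68766*(-1/158916 - 247392) - 1/(-35*1/64*(-56)) = -68766*(-39314547073/158916) - 1/((-35/64*(-56))) = 450584024003653/26486 - 1/245/8 = 450584024003653/26486 - 1*8/245 = 450584024003653/26486 - 8/245 = 110393085880683097/6489070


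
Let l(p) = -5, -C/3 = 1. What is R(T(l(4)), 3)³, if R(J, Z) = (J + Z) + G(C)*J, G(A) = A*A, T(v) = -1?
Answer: -343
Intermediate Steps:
C = -3 (C = -3*1 = -3)
G(A) = A²
R(J, Z) = Z + 10*J (R(J, Z) = (J + Z) + (-3)²*J = (J + Z) + 9*J = Z + 10*J)
R(T(l(4)), 3)³ = (3 + 10*(-1))³ = (3 - 10)³ = (-7)³ = -343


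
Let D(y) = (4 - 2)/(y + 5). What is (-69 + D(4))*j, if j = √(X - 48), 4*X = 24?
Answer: -619*I*√42/9 ≈ -445.73*I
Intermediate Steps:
X = 6 (X = (¼)*24 = 6)
j = I*√42 (j = √(6 - 48) = √(-42) = I*√42 ≈ 6.4807*I)
D(y) = 2/(5 + y)
(-69 + D(4))*j = (-69 + 2/(5 + 4))*(I*√42) = (-69 + 2/9)*(I*√42) = -619*I*√42/9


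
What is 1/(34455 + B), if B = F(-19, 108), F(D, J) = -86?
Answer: 1/34369 ≈ 2.9096e-5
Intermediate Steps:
B = -86
1/(34455 + B) = 1/(34455 - 86) = 1/34369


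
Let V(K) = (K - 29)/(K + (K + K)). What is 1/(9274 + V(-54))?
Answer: 162/1502471 ≈ 0.00010782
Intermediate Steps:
V(K) = (-29 + K)/(3*K) (V(K) = (-29 + K)/(K + 2*K) = (-29 + K)/((3*K)) = (-29 + K)*(1/(3*K)) = (-29 + K)/(3*K))
1/(9274 + V(-54)) = 1/(9274 + (⅓)*(-29 - 54)/(-54)) = 1/(9274 + (⅓)*(-1/54)*(-83)) = 1/(9274 + 83/162) = 1/(1502471/162) = 162/1502471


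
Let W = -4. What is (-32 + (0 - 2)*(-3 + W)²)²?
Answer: 16900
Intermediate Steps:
(-32 + (0 - 2)*(-3 + W)²)² = (-32 + (0 - 2)*(-3 - 4)²)² = (-32 - 2*(-7)²)² = (-32 - 2*49)² = (-32 - 98)² = (-130)² = 16900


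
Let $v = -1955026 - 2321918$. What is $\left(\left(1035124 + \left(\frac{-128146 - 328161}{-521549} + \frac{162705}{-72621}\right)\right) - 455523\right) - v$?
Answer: $\frac{61314526997491969}{12625136643} \approx 4.8565 \cdot 10^{6}$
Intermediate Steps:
$v = -4276944$ ($v = -1955026 - 2321918 = -4276944$)
$\left(\left(1035124 + \left(\frac{-128146 - 328161}{-521549} + \frac{162705}{-72621}\right)\right) - 455523\right) - v = \left(\left(1035124 + \left(\frac{-128146 - 328161}{-521549} + \frac{162705}{-72621}\right)\right) - 455523\right) - -4276944 = \left(\left(1035124 + \left(\left(-128146 - 328161\right) \left(- \frac{1}{521549}\right) + 162705 \left(- \frac{1}{72621}\right)\right)\right) - 455523\right) + 4276944 = \left(\left(1035124 - \frac{17240386466}{12625136643}\right) - 455523\right) + 4276944 = \left(\frac{13068564702062266}{12625136643} - 455523\right) + 4276944 = \frac{7317524583032977}{12625136643} + 4276944 = \frac{61314526997491969}{12625136643}$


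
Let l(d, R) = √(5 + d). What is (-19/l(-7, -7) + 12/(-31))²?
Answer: (-24 + 589*I*√2)²/3844 ≈ -180.35 - 10.401*I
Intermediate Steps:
(-19/l(-7, -7) + 12/(-31))² = (-19/√(5 - 7) + 12/(-31))² = (-19*(-I*√2/2) + 12*(-1/31))² = (-19*(-I*√2/2) - 12/31)² = (-(-19)*I*√2/2 - 12/31)² = (19*I*√2/2 - 12/31)² = (-12/31 + 19*I*√2/2)²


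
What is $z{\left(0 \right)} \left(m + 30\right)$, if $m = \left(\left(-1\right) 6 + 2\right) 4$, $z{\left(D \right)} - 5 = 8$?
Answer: $182$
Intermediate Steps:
$z{\left(D \right)} = 13$ ($z{\left(D \right)} = 5 + 8 = 13$)
$m = -16$ ($m = \left(-6 + 2\right) 4 = \left(-4\right) 4 = -16$)
$z{\left(0 \right)} \left(m + 30\right) = 13 \left(-16 + 30\right) = 13 \cdot 14 = 182$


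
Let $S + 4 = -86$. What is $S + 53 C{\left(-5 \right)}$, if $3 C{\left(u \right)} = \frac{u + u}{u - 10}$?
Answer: $- \frac{704}{9} \approx -78.222$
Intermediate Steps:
$S = -90$ ($S = -4 - 86 = -90$)
$C{\left(u \right)} = \frac{2 u}{3 \left(-10 + u\right)}$ ($C{\left(u \right)} = \frac{\left(u + u\right) \frac{1}{u - 10}}{3} = \frac{2 u \frac{1}{-10 + u}}{3} = \frac{2 u}{3 \left(-10 + u\right)}$)
$S + 53 C{\left(-5 \right)} = -90 + 53 \cdot \frac{2}{3} \left(-5\right) \frac{1}{-10 - 5} = -90 + 53 \cdot \frac{2}{3} \left(-5\right) \frac{1}{-15} = -90 + 53 \cdot \frac{2}{3} \left(-5\right) \left(- \frac{1}{15}\right) = -90 + 53 \cdot \frac{2}{9} = -90 + \frac{106}{9} = - \frac{704}{9}$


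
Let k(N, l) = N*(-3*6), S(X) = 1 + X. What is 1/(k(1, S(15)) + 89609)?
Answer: 1/89591 ≈ 1.1162e-5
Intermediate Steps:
k(N, l) = -18*N (k(N, l) = N*(-18) = -18*N)
1/(k(1, S(15)) + 89609) = 1/(-18*1 + 89609) = 1/(-18 + 89609) = 1/89591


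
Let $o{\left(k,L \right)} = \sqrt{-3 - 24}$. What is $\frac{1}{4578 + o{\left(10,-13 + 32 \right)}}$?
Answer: $\frac{1526}{6986037} - \frac{i \sqrt{3}}{6986037} \approx 0.00021844 - 2.4793 \cdot 10^{-7} i$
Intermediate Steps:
$o{\left(k,L \right)} = 3 i \sqrt{3}$ ($o{\left(k,L \right)} = \sqrt{-27} = 3 i \sqrt{3}$)
$\frac{1}{4578 + o{\left(10,-13 + 32 \right)}} = \frac{1}{4578 + 3 i \sqrt{3}}$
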